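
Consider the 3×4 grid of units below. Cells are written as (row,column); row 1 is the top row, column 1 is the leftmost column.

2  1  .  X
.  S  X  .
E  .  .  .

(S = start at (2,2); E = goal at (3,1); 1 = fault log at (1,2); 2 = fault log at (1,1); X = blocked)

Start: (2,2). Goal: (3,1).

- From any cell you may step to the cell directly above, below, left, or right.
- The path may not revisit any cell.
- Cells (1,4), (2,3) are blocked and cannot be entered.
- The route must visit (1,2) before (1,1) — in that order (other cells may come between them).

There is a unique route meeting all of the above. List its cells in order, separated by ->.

The waypoints must appear in the order (1,2), (1,1), with no cell reused.
Route from (2,2): up to (1,2), left to (1,1), 2× down (reaching (3,1)) — 4 moves in all.
Check: order respected (1 at step 1, 2 at step 2).

(2,2) -> (1,2) -> (1,1) -> (2,1) -> (3,1)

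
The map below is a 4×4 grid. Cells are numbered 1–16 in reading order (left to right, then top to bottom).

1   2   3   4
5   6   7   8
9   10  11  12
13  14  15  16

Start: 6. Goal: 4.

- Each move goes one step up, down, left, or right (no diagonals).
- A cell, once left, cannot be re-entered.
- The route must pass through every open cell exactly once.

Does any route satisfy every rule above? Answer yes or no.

yes

One route that works: 6 → 2 → 1 → 5 → 9 → 13 → 14 → 10 → 11 → 15 → 16 → 12 → 8 → 7 → 3 → 4.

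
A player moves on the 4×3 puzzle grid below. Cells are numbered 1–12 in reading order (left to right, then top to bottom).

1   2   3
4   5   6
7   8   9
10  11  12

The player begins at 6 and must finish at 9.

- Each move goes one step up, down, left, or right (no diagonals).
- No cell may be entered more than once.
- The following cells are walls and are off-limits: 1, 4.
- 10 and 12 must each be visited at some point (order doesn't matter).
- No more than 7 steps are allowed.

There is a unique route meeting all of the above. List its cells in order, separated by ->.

6 -> 5 -> 8 -> 7 -> 10 -> 11 -> 12 -> 9

The budget equals the shortest possible length, so every move has to be on a shortest route through the required cells.
Route from 6: left to 5, down to 8, left to 7, down to 10, 2× right (reaching 12), up to 9 — 7 moves in all.
Check: all required cells visited; 7 ≤ 7 moves.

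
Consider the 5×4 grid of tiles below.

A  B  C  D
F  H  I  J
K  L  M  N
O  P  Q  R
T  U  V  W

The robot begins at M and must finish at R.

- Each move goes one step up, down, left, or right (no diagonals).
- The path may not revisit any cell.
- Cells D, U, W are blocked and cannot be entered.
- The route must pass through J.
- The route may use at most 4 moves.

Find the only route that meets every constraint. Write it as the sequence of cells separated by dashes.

M - I - J - N - R

Any route must reach J and still end at R within 4 moves, so the order of the required stops is forced.
Route from M: up to I, right to J, 2× down (reaching R) — 4 moves in all.
Check: all required cells visited; 4 ≤ 4 moves.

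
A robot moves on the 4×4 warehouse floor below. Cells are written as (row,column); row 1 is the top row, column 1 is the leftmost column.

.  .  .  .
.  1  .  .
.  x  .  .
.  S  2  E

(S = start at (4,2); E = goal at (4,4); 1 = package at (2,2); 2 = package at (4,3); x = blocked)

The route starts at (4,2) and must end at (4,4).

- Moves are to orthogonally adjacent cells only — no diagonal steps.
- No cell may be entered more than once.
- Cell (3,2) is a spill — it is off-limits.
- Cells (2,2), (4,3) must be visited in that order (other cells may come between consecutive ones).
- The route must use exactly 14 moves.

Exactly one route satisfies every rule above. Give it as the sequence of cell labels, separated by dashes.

The waypoints must appear in the order (2,2), (4,3), with no cell reused.
Route from (4,2): left to (4,1), 3× up (reaching (1,1)), right to (1,2), down to (2,2), right to (2,3), up to (1,3), right to (1,4), 2× down (reaching (3,4)), left to (3,3), down to (4,3), right to (4,4) — 14 moves in all.
Check: order respected (1 at step 6, 2 at step 13); 14 moves as required.

(4,2) - (4,1) - (3,1) - (2,1) - (1,1) - (1,2) - (2,2) - (2,3) - (1,3) - (1,4) - (2,4) - (3,4) - (3,3) - (4,3) - (4,4)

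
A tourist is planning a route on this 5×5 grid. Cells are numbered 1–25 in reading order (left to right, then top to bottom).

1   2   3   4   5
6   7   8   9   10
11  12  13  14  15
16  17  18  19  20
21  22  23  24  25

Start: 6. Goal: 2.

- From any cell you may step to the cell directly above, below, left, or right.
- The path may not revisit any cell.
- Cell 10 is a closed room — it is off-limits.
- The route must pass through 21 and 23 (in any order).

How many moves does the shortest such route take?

Any route passes through 21 and 23 in some order between 6 and 2. Summing Manhattan distances along each leg and taking the cheapest ordering (6 → 21 → 23 → 2) gives a lower bound of 3 + 2 + 5 = 10 moves.
A route of 10 moves achieves this: 6 → 11 → 16 → 21 → 22 → 23 → 18 → 13 → 8 → 3 → 2.
Since 10 matches the lower bound, it is optimal.

10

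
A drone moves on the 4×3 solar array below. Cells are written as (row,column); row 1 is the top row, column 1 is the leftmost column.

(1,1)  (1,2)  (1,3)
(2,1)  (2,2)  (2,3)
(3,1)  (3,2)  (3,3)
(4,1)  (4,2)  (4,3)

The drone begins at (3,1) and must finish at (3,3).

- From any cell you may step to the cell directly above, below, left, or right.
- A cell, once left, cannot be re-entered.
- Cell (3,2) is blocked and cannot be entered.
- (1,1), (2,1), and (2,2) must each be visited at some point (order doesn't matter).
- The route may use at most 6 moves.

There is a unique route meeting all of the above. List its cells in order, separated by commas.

(3,1), (2,1), (1,1), (1,2), (2,2), (2,3), (3,3)

The budget equals the shortest possible length, so every move has to be on a shortest route through the required cells.
Route from (3,1): up 2 to (1,1), right 1 to (1,2), down 1 to (2,2), right 1 to (2,3), down 1 to (3,3) — 6 moves in all.
Check: all required cells visited; 6 ≤ 6 moves.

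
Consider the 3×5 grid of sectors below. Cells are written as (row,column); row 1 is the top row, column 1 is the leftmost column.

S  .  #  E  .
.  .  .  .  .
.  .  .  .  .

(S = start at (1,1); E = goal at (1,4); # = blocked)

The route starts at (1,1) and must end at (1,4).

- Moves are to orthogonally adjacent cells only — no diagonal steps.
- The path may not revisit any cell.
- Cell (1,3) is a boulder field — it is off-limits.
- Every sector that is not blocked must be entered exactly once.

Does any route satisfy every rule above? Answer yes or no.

yes

One route that works: (1,1) → (1,2) → (2,2) → (2,1) → (3,1) → (3,2) → (3,3) → (2,3) → (2,4) → (3,4) → (3,5) → (2,5) → (1,5) → (1,4).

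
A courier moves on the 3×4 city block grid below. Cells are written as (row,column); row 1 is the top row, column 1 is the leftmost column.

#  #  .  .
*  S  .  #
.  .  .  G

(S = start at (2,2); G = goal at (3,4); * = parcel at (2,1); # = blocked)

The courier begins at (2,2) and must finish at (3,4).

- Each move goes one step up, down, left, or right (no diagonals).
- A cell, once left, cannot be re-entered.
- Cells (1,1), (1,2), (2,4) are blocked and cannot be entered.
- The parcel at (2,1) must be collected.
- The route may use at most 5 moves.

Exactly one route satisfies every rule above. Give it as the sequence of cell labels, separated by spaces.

Any route must reach (2,1) and still end at (3,4) within 5 moves, so the order of the required stops is forced.
Route from (2,2): left to (2,1), down to (3,1), 3× right (reaching (3,4)) — 5 moves in all.
Check: all required cells visited; 5 ≤ 5 moves.

(2,2) (2,1) (3,1) (3,2) (3,3) (3,4)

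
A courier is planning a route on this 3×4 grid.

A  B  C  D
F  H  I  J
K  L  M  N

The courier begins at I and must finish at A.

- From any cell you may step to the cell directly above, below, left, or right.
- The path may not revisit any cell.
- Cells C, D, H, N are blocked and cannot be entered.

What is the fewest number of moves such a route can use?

5

The Manhattan distance from I to A is |2−1| + |3−1| = 3, so at least 3 moves are needed.
That bound ignores the blocked cells. Measuring each leg by the fewest moves that actually steer around them (I→A: 5) raises the lower bound to 5.
A route of 5 moves exists: I → M → L → K → F → A.
Since 5 matches that lower bound, it is optimal.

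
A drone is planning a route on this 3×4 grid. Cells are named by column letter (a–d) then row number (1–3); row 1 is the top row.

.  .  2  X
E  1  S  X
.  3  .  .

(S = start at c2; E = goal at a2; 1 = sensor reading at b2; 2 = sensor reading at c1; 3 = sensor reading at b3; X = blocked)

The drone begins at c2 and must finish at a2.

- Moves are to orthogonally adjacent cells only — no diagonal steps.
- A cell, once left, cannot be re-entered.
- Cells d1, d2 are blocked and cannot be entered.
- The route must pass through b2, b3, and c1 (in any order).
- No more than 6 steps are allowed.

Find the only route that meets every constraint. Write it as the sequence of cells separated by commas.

The budget equals the shortest possible length, so every move has to be on a shortest route through the required cells.
Route from c2: up 1 to c1, left 1 to b1, down 2 to b3, left 1 to a3, up 1 to a2 — 6 moves in all.
Check: all required cells visited; 6 ≤ 6 moves.

c2, c1, b1, b2, b3, a3, a2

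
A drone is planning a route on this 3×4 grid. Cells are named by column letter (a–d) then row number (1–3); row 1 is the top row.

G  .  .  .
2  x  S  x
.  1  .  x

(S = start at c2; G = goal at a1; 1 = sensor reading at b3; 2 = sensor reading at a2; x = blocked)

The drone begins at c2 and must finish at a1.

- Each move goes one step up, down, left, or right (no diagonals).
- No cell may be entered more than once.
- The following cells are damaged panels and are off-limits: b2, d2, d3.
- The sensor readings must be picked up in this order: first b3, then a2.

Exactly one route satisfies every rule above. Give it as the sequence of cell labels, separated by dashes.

The waypoints must appear in the order b3, a2, with no cell reused.
Route from c2: down to c3, 2× left (reaching a3), 2× up (reaching a1) — 5 moves in all.
Check: order respected (1 at step 2, 2 at step 4).

c2 - c3 - b3 - a3 - a2 - a1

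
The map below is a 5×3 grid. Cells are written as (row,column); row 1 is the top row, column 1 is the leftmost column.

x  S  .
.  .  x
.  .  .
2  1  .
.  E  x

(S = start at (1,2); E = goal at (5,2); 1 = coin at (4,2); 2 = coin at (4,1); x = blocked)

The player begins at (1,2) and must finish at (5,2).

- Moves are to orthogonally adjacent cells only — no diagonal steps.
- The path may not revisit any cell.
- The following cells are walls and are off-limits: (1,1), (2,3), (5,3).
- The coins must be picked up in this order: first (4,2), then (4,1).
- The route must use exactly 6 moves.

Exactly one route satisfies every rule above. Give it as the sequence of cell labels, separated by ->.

(1,2) -> (2,2) -> (3,2) -> (4,2) -> (4,1) -> (5,1) -> (5,2)

The waypoints must appear in the order (4,2), (4,1), with no cell reused.
Route from (1,2): 3× down (reaching (4,2)), left to (4,1), down to (5,1), right to (5,2) — 6 moves in all.
Check: order respected (1 at step 3, 2 at step 4); 6 moves as required.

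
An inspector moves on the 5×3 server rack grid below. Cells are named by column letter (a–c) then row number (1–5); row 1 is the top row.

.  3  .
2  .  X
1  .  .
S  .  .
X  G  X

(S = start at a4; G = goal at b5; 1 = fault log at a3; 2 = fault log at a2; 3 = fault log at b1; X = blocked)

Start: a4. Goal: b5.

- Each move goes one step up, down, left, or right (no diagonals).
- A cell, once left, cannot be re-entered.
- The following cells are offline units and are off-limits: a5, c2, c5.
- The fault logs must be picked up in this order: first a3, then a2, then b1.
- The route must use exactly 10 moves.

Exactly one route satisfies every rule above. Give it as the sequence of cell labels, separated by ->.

a4 -> a3 -> a2 -> a1 -> b1 -> b2 -> b3 -> c3 -> c4 -> b4 -> b5

The waypoints must appear in the order a3, a2, b1, with no cell reused.
Route from a4: up 3 to a1, right 1 to b1, down 2 to b3, right 1 to c3, down 1 to c4, left 1 to b4, down 1 to b5 — 10 moves in all.
Check: order respected (1 at step 1, 2 at step 2, 3 at step 4); 10 moves as required.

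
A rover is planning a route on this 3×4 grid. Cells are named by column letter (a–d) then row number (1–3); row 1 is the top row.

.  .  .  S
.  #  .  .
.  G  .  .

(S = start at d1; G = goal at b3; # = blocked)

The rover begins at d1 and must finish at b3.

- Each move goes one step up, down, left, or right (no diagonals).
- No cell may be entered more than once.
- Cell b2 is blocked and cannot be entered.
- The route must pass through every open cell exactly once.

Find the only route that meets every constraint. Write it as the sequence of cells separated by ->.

d1 -> d2 -> d3 -> c3 -> c2 -> c1 -> b1 -> a1 -> a2 -> a3 -> b3

Need to visit all 11 open cells exactly once, starting at d1 and ending at b3.
Cell a2 has only two open neighbours (a1 and a3), so the path must pass straight through it: one of those is the cell it's entered from and the other is where it exits.
Route from d1: 2× down (reaching d3), left to c3, 2× up (reaching c1), 2× left (reaching a1), 2× down (reaching a3), right to b3 — 10 moves in all.
Check: all 11 open cells covered.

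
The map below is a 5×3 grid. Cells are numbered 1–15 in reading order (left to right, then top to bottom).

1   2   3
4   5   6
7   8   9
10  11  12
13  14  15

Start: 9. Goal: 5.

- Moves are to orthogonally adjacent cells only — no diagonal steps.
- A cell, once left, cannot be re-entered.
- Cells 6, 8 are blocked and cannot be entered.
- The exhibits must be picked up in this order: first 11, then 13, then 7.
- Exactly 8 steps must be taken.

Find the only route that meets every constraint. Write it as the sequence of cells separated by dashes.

9 - 12 - 11 - 14 - 13 - 10 - 7 - 4 - 5

The waypoints must appear in the order 11, 13, 7, with no cell reused.
Route from 9: down to 12, left to 11, down to 14, left to 13, 3× up (reaching 4), right to 5 — 8 moves in all.
Check: order respected (11 at step 2, 13 at step 4, 7 at step 6); 8 moves as required.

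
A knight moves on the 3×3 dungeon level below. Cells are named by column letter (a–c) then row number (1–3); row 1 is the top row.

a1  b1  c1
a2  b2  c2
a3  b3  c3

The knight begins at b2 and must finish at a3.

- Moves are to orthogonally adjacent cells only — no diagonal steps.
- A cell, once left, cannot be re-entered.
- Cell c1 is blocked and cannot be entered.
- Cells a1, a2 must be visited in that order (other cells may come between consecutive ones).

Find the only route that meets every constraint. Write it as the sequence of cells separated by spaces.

The waypoints must appear in the order a1, a2, with no cell reused.
Route from b2: up 1 to b1, left 1 to a1, down 2 to a3 — 4 moves in all.
Check: order respected (a1 at step 2, a2 at step 3).

b2 b1 a1 a2 a3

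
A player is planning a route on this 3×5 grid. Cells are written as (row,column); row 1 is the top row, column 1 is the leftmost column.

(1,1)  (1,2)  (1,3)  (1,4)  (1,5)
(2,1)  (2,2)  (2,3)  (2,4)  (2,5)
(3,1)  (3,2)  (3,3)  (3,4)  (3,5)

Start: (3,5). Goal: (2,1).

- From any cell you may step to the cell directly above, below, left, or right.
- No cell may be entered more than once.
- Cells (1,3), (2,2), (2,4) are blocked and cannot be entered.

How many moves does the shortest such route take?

The Manhattan distance from (3,5) to (2,1) is |3−2| + |5−1| = 5, so at least 5 moves are needed.
A route of 5 moves achieves this: (3,5) → (3,4) → (3,3) → (3,2) → (3,1) → (2,1).
Since 5 matches the lower bound, it is optimal.

5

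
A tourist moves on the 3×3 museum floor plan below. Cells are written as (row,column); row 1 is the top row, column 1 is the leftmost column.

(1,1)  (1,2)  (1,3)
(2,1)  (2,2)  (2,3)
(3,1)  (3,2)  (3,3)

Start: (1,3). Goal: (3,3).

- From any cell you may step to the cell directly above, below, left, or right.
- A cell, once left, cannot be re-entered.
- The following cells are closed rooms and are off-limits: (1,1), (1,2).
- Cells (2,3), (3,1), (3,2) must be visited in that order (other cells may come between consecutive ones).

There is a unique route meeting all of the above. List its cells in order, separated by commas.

(1,3), (2,3), (2,2), (2,1), (3,1), (3,2), (3,3)

The waypoints must appear in the order (2,3), (3,1), (3,2), with no cell reused.
Route from (1,3): down to (2,3), 2× left (reaching (2,1)), down to (3,1), 2× right (reaching (3,3)) — 6 moves in all.
Check: order respected ((2,3) at step 1, (3,1) at step 4, (3,2) at step 5).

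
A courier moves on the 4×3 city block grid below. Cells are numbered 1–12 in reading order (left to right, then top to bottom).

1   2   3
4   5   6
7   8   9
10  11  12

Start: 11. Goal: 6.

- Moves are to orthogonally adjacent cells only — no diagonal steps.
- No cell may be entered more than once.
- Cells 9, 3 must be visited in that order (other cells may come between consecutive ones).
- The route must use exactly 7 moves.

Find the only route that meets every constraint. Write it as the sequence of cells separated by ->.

11 -> 12 -> 9 -> 8 -> 5 -> 2 -> 3 -> 6

The waypoints must appear in the order 9, 3, with no cell reused.
Route from 11: right to 12, up to 9, left to 8, 2× up (reaching 2), right to 3, down to 6 — 7 moves in all.
Check: order respected (9 at step 2, 3 at step 6); 7 moves as required.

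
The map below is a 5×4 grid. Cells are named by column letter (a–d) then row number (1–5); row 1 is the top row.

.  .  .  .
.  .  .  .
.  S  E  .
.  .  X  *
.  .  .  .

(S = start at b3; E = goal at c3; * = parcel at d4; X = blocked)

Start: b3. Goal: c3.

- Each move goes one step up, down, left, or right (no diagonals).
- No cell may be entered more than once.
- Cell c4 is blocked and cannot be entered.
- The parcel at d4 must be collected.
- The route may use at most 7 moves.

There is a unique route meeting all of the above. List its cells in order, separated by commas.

b3, b4, b5, c5, d5, d4, d3, c3

The budget equals the shortest possible length, so every move has to be on a shortest route through the required cells.
Route from b3: down 2 to b5, right 2 to d5, up 2 to d3, left 1 to c3 — 7 moves in all.
Check: all required cells visited; 7 ≤ 7 moves.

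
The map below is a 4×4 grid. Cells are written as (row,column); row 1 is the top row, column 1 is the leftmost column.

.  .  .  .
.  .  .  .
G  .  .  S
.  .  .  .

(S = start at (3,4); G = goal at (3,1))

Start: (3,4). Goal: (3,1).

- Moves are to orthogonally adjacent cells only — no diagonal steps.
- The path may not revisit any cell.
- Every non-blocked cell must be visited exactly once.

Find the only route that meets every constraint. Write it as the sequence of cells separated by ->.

(3,4) -> (4,4) -> (4,3) -> (3,3) -> (2,3) -> (2,4) -> (1,4) -> (1,3) -> (1,2) -> (1,1) -> (2,1) -> (2,2) -> (3,2) -> (4,2) -> (4,1) -> (3,1)

Need to visit all 16 open cells exactly once, starting at (3,4) and ending at (3,1).
Cell (1,1) has only two open neighbours ((2,1) and (1,2)), so the path must pass straight through it: one of those is the cell it's entered from and the other is where it exits.
Route from (3,4): down to (4,4), left to (4,3), 2× up (reaching (2,3)), right to (2,4), up to (1,4), 3× left (reaching (1,1)), down to (2,1), right to (2,2), 2× down (reaching (4,2)), left to (4,1), up to (3,1) — 15 moves in all.
Check: all 16 open cells covered.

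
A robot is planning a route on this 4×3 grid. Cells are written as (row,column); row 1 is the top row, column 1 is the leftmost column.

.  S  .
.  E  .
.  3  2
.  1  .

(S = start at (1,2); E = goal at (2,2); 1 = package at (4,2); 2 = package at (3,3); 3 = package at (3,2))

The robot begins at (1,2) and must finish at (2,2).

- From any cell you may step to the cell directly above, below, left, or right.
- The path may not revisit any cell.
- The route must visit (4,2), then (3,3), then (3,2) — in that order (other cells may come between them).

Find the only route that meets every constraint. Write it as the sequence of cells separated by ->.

(1,2) -> (1,1) -> (2,1) -> (3,1) -> (4,1) -> (4,2) -> (4,3) -> (3,3) -> (3,2) -> (2,2)

The waypoints must appear in the order (4,2), (3,3), (3,2), with no cell reused.
Route from (1,2): left to (1,1), 3× down (reaching (4,1)), 2× right (reaching (4,3)), up to (3,3), left to (3,2), up to (2,2) — 9 moves in all.
Check: order respected (1 at step 5, 2 at step 7, 3 at step 8).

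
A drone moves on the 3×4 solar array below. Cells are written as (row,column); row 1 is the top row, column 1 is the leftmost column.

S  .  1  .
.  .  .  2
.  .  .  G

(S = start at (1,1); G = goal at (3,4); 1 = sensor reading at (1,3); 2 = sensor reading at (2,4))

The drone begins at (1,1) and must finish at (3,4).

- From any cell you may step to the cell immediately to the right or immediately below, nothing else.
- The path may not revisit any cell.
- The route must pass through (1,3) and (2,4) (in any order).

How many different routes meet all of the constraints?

2

A right/down-only route from (1,1) to (3,4) makes exactly 2 down-moves and 3 right-moves in some order.
With no other constraints that would be C(5,2) = 10 routes.
A monotone route can only reach the required cells in the order (1,3), (2,4), so split there and multiply the segment counts: (1,1)→(1,3): 1; (1,3)→(2,4): 2; (2,4)→(3,4): 1; product = 2.
That gives 2 routes.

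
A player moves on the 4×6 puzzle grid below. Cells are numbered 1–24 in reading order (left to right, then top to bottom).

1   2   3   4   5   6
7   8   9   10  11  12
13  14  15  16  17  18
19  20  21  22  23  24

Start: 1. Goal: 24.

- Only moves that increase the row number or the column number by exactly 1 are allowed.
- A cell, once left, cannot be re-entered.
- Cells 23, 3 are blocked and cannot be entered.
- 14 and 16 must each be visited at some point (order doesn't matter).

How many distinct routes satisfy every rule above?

A right/down-only route from 1 to 24 makes exactly 3 down-moves and 5 right-moves in some order.
With no other constraints that would be C(8,3) = 56 routes.
A monotone route can only reach the required cells in the order 14, 16, so split there and multiply the segment counts (each segment already excludes blocked cells): 1→14: 3; 14→16: 1; 16→24: 1; product = 3.
That gives 3 routes.

3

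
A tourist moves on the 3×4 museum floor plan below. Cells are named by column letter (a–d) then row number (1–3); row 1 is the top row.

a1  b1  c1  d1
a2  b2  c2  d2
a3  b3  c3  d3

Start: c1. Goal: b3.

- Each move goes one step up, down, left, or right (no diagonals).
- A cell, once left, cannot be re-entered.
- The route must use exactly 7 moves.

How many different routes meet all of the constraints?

5

Need simple routes of exactly 7 moves from c1 to b3 (Manhattan distance 3, so 2 moves are spent on a detour and 2 undoing it).
Enumerating: c1 c2 b2 b1 a1 a2 a3 b3 | c1 b1 b2 c2 d2 d3 c3 b3 | c1 b1 a1 a2 b2 c2 c3 b3 | c1 d1 d2 d3 c3 c2 b2 b3 | c1 d1 d2 c2 b2 a2 a3 b3.
That gives 5 routes.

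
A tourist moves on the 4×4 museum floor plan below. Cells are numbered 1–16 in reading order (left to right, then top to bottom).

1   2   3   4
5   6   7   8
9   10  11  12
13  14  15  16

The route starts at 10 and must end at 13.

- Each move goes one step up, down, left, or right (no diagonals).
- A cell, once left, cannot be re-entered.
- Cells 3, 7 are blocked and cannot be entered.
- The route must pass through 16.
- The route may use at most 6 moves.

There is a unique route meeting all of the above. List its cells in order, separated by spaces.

10 11 12 16 15 14 13

Any route must reach 16 and still end at 13 within 6 moves, so the order of the required stops is forced.
Route from 10: 2× right (reaching 12), down to 16, 3× left (reaching 13) — 6 moves in all.
Check: all required cells visited; 6 ≤ 6 moves.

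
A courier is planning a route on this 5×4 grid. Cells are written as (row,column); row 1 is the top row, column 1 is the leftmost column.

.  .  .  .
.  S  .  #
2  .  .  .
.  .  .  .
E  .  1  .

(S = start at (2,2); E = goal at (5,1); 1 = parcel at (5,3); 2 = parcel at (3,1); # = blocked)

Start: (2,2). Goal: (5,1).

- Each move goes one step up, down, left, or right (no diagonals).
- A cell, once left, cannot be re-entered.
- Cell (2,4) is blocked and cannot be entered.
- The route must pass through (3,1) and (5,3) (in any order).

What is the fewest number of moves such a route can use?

8

Any route passes through (3,1) and (5,3) in some order between (2,2) and (5,1). Summing Manhattan distances along each leg and taking the cheapest ordering ((2,2) → (3,1) → (5,3) → (5,1)) gives a lower bound of 2 + 4 + 2 = 8 moves.
A route of 8 moves achieves this: (2,2) → (3,2) → (3,1) → (4,1) → (4,2) → (4,3) → (5,3) → (5,2) → (5,1).
Since 8 matches the lower bound, it is optimal.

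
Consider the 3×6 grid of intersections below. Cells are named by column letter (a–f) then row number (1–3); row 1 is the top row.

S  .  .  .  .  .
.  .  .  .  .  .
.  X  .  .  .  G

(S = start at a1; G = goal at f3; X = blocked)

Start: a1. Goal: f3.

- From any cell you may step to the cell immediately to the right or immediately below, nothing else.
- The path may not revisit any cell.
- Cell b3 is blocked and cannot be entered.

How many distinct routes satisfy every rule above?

A right/down-only route from a1 to f3 makes exactly 2 down-moves and 5 right-moves in some order.
With no other constraints that would be C(7,2) = 21 routes.
Subtract routes through each blocked cell (inclusion–exclusion for overlaps): − through b3: 3 → 18.
That gives 18 routes.

18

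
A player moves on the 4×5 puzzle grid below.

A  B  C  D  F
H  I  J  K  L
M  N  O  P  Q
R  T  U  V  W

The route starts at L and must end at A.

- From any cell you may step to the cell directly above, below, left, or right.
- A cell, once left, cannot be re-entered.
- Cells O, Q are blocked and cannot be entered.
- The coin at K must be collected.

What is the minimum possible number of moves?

Any route passes through K somewhere between L and A. Summing Manhattan distances along the two legs (L → K → A) gives a lower bound of 1 + 4 = 5 moves.
A route of 5 moves achieves this: L → K → D → C → B → A.
Since 5 matches the lower bound, it is optimal.

5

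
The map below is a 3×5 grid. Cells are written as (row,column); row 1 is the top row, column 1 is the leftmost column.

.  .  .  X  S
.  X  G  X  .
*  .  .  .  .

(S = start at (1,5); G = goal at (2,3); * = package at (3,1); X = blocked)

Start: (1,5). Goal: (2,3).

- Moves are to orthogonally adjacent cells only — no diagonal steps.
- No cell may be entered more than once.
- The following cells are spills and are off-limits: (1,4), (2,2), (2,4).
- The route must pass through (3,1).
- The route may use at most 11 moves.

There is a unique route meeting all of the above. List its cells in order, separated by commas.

(1,5), (2,5), (3,5), (3,4), (3,3), (3,2), (3,1), (2,1), (1,1), (1,2), (1,3), (2,3)

The budget equals the shortest possible length, so every move has to be on a shortest route through the required cells.
Route from (1,5): 2× down (reaching (3,5)), 4× left (reaching (3,1)), 2× up (reaching (1,1)), 2× right (reaching (1,3)), down to (2,3) — 11 moves in all.
Check: all required cells visited; 11 ≤ 11 moves.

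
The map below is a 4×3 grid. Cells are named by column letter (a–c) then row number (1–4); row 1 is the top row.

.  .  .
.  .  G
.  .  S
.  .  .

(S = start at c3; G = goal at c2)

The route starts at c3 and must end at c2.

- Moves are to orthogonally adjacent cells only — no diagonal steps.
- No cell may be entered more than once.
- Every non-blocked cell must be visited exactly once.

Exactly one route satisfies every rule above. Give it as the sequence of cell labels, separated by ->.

c3 -> c4 -> b4 -> a4 -> a3 -> b3 -> b2 -> a2 -> a1 -> b1 -> c1 -> c2

Need to visit all 12 open cells exactly once, starting at c3 and ending at c2.
Cell a1 has only two open neighbours (a2 and b1), so the path must pass straight through it: one of those is the cell it's entered from and the other is where it exits.
Route from c3: down 1 to c4, left 2 to a4, up 1 to a3, right 1 to b3, up 1 to b2, left 1 to a2, up 1 to a1, right 2 to c1, down 1 to c2 — 11 moves in all.
Check: all 12 open cells covered.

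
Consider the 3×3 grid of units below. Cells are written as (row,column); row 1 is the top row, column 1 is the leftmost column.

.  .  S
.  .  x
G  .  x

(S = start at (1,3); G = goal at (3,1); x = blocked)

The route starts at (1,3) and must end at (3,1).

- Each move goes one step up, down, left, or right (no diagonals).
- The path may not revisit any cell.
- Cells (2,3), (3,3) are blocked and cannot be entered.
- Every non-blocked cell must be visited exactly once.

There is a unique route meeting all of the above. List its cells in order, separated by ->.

Need to visit all 7 open cells exactly once, starting at (1,3) and ending at (3,1).
Route from (1,3): 2× left (reaching (1,1)), down to (2,1), right to (2,2), down to (3,2), left to (3,1) — 6 moves in all.
Check: all 7 open cells covered.

(1,3) -> (1,2) -> (1,1) -> (2,1) -> (2,2) -> (3,2) -> (3,1)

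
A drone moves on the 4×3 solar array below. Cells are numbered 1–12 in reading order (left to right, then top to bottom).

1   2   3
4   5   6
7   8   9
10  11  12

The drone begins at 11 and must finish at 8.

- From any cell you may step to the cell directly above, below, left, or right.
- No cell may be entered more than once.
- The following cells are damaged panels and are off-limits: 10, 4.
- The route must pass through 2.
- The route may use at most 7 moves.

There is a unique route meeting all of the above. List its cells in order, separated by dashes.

11 - 12 - 9 - 6 - 3 - 2 - 5 - 8

The budget equals the shortest possible length, so every move has to be on a shortest route through the required cells.
Route from 11: right 1 to 12, up 3 to 3, left 1 to 2, down 2 to 8 — 7 moves in all.
Check: all required cells visited; 7 ≤ 7 moves.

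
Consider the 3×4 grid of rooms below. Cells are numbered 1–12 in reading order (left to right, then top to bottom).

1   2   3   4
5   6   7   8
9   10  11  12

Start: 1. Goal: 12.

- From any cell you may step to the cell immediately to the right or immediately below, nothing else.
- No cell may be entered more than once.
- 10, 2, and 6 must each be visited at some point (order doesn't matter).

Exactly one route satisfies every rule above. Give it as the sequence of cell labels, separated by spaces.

Moves only go right or down, so the column and row indices never decrease.
Route from 1: right to 2, 2× down (reaching 10), 2× right (reaching 12) — 5 moves in all.
Check: all required cells visited.

1 2 6 10 11 12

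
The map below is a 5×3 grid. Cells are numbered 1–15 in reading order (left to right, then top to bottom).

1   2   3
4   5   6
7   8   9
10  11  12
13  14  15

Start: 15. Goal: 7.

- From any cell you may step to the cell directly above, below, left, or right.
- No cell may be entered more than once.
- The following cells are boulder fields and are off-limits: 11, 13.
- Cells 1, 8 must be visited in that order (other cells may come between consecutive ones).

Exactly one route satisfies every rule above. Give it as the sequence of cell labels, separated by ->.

The waypoints must appear in the order 1, 8, with no cell reused.
Route from 15: 4× up (reaching 3), 2× left (reaching 1), down to 4, right to 5, down to 8, left to 7 — 10 moves in all.
Check: order respected (1 at step 6, 8 at step 9).

15 -> 12 -> 9 -> 6 -> 3 -> 2 -> 1 -> 4 -> 5 -> 8 -> 7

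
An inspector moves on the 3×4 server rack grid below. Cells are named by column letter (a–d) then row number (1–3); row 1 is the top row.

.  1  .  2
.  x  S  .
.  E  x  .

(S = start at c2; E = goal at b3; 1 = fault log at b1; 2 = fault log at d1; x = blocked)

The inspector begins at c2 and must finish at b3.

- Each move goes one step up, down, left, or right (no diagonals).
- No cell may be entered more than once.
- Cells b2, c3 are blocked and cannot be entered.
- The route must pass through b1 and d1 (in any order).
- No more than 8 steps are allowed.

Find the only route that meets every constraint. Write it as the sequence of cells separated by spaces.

c2 d2 d1 c1 b1 a1 a2 a3 b3

The budget equals the shortest possible length, so every move has to be on a shortest route through the required cells.
Route from c2: right 1 to d2, up 1 to d1, left 3 to a1, down 2 to a3, right 1 to b3 — 8 moves in all.
Check: all required cells visited; 8 ≤ 8 moves.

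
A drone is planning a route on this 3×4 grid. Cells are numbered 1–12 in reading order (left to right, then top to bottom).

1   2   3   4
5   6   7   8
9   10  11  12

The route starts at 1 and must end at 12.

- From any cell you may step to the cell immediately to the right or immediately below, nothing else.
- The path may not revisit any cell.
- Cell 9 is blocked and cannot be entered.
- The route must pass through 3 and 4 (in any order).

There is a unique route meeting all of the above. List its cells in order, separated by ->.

1 -> 2 -> 3 -> 4 -> 8 -> 12

Moves only go right or down, so the column and row indices never decrease.
Route from 1: 3× right (reaching 4), 2× down (reaching 12) — 5 moves in all.
Check: all required cells visited.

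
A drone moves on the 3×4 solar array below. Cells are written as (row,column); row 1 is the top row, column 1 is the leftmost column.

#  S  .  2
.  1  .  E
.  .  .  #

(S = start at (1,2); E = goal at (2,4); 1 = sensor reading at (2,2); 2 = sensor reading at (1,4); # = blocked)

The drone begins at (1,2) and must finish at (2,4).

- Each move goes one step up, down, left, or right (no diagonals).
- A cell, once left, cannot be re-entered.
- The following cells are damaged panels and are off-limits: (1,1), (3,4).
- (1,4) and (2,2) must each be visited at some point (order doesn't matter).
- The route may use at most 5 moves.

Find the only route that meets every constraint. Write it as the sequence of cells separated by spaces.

Any route must reach (1,4) and (2,2) and still end at (2,4) within 5 moves, so the order of the required stops is forced.
Route from (1,2): down 1 to (2,2), right 1 to (2,3), up 1 to (1,3), right 1 to (1,4), down 1 to (2,4) — 5 moves in all.
Check: all required cells visited; 5 ≤ 5 moves.

(1,2) (2,2) (2,3) (1,3) (1,4) (2,4)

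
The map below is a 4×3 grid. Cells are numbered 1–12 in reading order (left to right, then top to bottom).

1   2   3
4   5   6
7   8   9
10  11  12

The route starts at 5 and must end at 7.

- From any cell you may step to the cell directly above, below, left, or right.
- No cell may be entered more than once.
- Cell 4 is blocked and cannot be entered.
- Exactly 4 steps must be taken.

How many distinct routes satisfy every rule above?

Need simple routes of exactly 4 moves from 5 to 7 (Manhattan distance 2, so 1 moves are spent on a detour and 1 undoing it).
Enumerating: 5 8 11 10 7 | 5 6 9 8 7.
That gives 2 routes.

2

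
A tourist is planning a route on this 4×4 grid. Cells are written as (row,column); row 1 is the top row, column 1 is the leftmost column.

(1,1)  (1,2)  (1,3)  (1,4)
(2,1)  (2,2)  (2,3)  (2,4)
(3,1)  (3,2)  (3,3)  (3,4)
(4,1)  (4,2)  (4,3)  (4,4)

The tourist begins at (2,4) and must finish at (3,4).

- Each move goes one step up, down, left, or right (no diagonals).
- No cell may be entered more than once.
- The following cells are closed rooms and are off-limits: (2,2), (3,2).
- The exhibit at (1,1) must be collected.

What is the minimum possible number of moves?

11

Any route passes through (1,1) somewhere between (2,4) and (3,4). Summing Manhattan distances along the two legs ((2,4) → (1,1) → (3,4)) gives a lower bound of 4 + 5 = 9 moves.
The shortest route satisfying every rule uses 11 moves: (2,4) → (1,4) → (1,3) → (1,2) → (1,1) → (2,1) → (3,1) → (4,1) → (4,2) → (4,3) → (3,3) → (3,4).
The no-revisit rule (legs can't share cells) pushes the minimum above the 9-move bound; an exhaustive check rules out every length from 9 to 10, leaving 11 as the minimum.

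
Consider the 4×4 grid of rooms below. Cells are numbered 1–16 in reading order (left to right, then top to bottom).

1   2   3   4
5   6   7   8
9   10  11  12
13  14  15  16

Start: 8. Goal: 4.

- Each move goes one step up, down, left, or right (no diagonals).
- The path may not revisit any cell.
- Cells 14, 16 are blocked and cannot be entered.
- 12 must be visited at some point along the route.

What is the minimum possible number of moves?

5

Any route passes through 12 somewhere between 8 and 4. Summing Manhattan distances along the two legs (8 → 12 → 4) gives a lower bound of 1 + 2 = 3 moves.
The shortest route satisfying every rule uses 5 moves: 8 → 12 → 11 → 7 → 3 → 4.
The no-revisit rule (legs can't share cells) pushes the minimum above the 3-move bound; an exhaustive check rules out every length from 3 to 4, leaving 5 as the minimum.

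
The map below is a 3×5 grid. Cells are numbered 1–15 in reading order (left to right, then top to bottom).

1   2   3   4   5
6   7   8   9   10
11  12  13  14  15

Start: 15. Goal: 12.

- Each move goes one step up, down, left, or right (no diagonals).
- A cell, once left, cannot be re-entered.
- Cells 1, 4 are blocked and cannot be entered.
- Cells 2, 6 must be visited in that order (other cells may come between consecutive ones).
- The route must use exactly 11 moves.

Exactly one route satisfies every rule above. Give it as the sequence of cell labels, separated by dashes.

The waypoints must appear in the order 2, 6, with no cell reused.
Route from 15: up to 10, left to 9, down to 14, left to 13, 2× up (reaching 3), left to 2, down to 7, left to 6, down to 11, right to 12 — 11 moves in all.
Check: order respected (2 at step 7, 6 at step 9); 11 moves as required.

15 - 10 - 9 - 14 - 13 - 8 - 3 - 2 - 7 - 6 - 11 - 12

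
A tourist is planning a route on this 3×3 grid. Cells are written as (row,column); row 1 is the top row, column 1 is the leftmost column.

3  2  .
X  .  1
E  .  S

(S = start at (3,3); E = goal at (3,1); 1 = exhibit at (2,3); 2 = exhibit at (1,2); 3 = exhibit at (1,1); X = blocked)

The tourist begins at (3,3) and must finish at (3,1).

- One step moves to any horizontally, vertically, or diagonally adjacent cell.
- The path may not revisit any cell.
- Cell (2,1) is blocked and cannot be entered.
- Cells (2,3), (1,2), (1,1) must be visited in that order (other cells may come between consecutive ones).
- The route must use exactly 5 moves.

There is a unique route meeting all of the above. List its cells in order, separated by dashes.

(3,3) - (2,3) - (1,2) - (1,1) - (2,2) - (3,1)

The waypoints must appear in the order (2,3), (1,2), (1,1), with no cell reused.
Route from (3,3): up 1 to (2,3), up-left 1 to (1,2), left 1 to (1,1), down-right 1 to (2,2), down-left 1 to (3,1) — 5 moves in all.
Check: order respected (1 at step 1, 2 at step 2, 3 at step 3); 5 moves as required.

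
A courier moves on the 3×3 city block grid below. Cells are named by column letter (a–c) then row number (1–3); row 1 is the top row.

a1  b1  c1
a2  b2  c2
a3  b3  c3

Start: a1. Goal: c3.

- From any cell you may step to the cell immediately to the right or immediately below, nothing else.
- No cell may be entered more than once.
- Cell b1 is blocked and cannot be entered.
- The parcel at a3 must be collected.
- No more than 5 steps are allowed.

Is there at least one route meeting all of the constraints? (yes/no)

One route that works: a1 → a2 → a3 → b3 → c3.

yes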